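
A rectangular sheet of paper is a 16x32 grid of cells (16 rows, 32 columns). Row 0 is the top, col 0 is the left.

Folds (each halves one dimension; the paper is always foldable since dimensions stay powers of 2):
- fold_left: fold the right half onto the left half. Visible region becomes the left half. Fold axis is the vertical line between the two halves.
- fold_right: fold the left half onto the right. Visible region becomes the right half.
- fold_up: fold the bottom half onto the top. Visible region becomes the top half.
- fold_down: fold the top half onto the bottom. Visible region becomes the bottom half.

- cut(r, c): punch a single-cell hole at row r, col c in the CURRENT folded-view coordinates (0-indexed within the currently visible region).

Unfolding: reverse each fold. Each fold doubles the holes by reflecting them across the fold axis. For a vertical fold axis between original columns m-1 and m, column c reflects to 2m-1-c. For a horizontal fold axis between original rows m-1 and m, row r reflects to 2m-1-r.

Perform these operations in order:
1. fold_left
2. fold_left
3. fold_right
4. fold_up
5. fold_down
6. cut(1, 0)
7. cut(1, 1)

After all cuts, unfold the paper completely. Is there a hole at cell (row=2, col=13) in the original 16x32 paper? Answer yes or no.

Op 1 fold_left: fold axis v@16; visible region now rows[0,16) x cols[0,16) = 16x16
Op 2 fold_left: fold axis v@8; visible region now rows[0,16) x cols[0,8) = 16x8
Op 3 fold_right: fold axis v@4; visible region now rows[0,16) x cols[4,8) = 16x4
Op 4 fold_up: fold axis h@8; visible region now rows[0,8) x cols[4,8) = 8x4
Op 5 fold_down: fold axis h@4; visible region now rows[4,8) x cols[4,8) = 4x4
Op 6 cut(1, 0): punch at orig (5,4); cuts so far [(5, 4)]; region rows[4,8) x cols[4,8) = 4x4
Op 7 cut(1, 1): punch at orig (5,5); cuts so far [(5, 4), (5, 5)]; region rows[4,8) x cols[4,8) = 4x4
Unfold 1 (reflect across h@4): 4 holes -> [(2, 4), (2, 5), (5, 4), (5, 5)]
Unfold 2 (reflect across h@8): 8 holes -> [(2, 4), (2, 5), (5, 4), (5, 5), (10, 4), (10, 5), (13, 4), (13, 5)]
Unfold 3 (reflect across v@4): 16 holes -> [(2, 2), (2, 3), (2, 4), (2, 5), (5, 2), (5, 3), (5, 4), (5, 5), (10, 2), (10, 3), (10, 4), (10, 5), (13, 2), (13, 3), (13, 4), (13, 5)]
Unfold 4 (reflect across v@8): 32 holes -> [(2, 2), (2, 3), (2, 4), (2, 5), (2, 10), (2, 11), (2, 12), (2, 13), (5, 2), (5, 3), (5, 4), (5, 5), (5, 10), (5, 11), (5, 12), (5, 13), (10, 2), (10, 3), (10, 4), (10, 5), (10, 10), (10, 11), (10, 12), (10, 13), (13, 2), (13, 3), (13, 4), (13, 5), (13, 10), (13, 11), (13, 12), (13, 13)]
Unfold 5 (reflect across v@16): 64 holes -> [(2, 2), (2, 3), (2, 4), (2, 5), (2, 10), (2, 11), (2, 12), (2, 13), (2, 18), (2, 19), (2, 20), (2, 21), (2, 26), (2, 27), (2, 28), (2, 29), (5, 2), (5, 3), (5, 4), (5, 5), (5, 10), (5, 11), (5, 12), (5, 13), (5, 18), (5, 19), (5, 20), (5, 21), (5, 26), (5, 27), (5, 28), (5, 29), (10, 2), (10, 3), (10, 4), (10, 5), (10, 10), (10, 11), (10, 12), (10, 13), (10, 18), (10, 19), (10, 20), (10, 21), (10, 26), (10, 27), (10, 28), (10, 29), (13, 2), (13, 3), (13, 4), (13, 5), (13, 10), (13, 11), (13, 12), (13, 13), (13, 18), (13, 19), (13, 20), (13, 21), (13, 26), (13, 27), (13, 28), (13, 29)]
Holes: [(2, 2), (2, 3), (2, 4), (2, 5), (2, 10), (2, 11), (2, 12), (2, 13), (2, 18), (2, 19), (2, 20), (2, 21), (2, 26), (2, 27), (2, 28), (2, 29), (5, 2), (5, 3), (5, 4), (5, 5), (5, 10), (5, 11), (5, 12), (5, 13), (5, 18), (5, 19), (5, 20), (5, 21), (5, 26), (5, 27), (5, 28), (5, 29), (10, 2), (10, 3), (10, 4), (10, 5), (10, 10), (10, 11), (10, 12), (10, 13), (10, 18), (10, 19), (10, 20), (10, 21), (10, 26), (10, 27), (10, 28), (10, 29), (13, 2), (13, 3), (13, 4), (13, 5), (13, 10), (13, 11), (13, 12), (13, 13), (13, 18), (13, 19), (13, 20), (13, 21), (13, 26), (13, 27), (13, 28), (13, 29)]

Answer: yes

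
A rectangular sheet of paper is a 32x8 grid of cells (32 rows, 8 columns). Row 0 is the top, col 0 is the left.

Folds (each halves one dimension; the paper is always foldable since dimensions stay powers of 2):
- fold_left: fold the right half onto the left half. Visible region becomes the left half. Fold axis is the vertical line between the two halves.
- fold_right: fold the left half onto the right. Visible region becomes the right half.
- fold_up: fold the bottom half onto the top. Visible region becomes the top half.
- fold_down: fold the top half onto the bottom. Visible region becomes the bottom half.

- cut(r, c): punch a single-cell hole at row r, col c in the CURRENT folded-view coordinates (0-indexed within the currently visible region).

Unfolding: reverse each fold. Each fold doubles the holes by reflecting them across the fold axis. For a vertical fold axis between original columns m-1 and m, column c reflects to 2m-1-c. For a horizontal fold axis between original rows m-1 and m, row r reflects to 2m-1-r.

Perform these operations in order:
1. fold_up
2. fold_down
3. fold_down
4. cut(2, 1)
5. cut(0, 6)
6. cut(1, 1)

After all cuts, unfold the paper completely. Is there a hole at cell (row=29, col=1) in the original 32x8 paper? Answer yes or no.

Op 1 fold_up: fold axis h@16; visible region now rows[0,16) x cols[0,8) = 16x8
Op 2 fold_down: fold axis h@8; visible region now rows[8,16) x cols[0,8) = 8x8
Op 3 fold_down: fold axis h@12; visible region now rows[12,16) x cols[0,8) = 4x8
Op 4 cut(2, 1): punch at orig (14,1); cuts so far [(14, 1)]; region rows[12,16) x cols[0,8) = 4x8
Op 5 cut(0, 6): punch at orig (12,6); cuts so far [(12, 6), (14, 1)]; region rows[12,16) x cols[0,8) = 4x8
Op 6 cut(1, 1): punch at orig (13,1); cuts so far [(12, 6), (13, 1), (14, 1)]; region rows[12,16) x cols[0,8) = 4x8
Unfold 1 (reflect across h@12): 6 holes -> [(9, 1), (10, 1), (11, 6), (12, 6), (13, 1), (14, 1)]
Unfold 2 (reflect across h@8): 12 holes -> [(1, 1), (2, 1), (3, 6), (4, 6), (5, 1), (6, 1), (9, 1), (10, 1), (11, 6), (12, 6), (13, 1), (14, 1)]
Unfold 3 (reflect across h@16): 24 holes -> [(1, 1), (2, 1), (3, 6), (4, 6), (5, 1), (6, 1), (9, 1), (10, 1), (11, 6), (12, 6), (13, 1), (14, 1), (17, 1), (18, 1), (19, 6), (20, 6), (21, 1), (22, 1), (25, 1), (26, 1), (27, 6), (28, 6), (29, 1), (30, 1)]
Holes: [(1, 1), (2, 1), (3, 6), (4, 6), (5, 1), (6, 1), (9, 1), (10, 1), (11, 6), (12, 6), (13, 1), (14, 1), (17, 1), (18, 1), (19, 6), (20, 6), (21, 1), (22, 1), (25, 1), (26, 1), (27, 6), (28, 6), (29, 1), (30, 1)]

Answer: yes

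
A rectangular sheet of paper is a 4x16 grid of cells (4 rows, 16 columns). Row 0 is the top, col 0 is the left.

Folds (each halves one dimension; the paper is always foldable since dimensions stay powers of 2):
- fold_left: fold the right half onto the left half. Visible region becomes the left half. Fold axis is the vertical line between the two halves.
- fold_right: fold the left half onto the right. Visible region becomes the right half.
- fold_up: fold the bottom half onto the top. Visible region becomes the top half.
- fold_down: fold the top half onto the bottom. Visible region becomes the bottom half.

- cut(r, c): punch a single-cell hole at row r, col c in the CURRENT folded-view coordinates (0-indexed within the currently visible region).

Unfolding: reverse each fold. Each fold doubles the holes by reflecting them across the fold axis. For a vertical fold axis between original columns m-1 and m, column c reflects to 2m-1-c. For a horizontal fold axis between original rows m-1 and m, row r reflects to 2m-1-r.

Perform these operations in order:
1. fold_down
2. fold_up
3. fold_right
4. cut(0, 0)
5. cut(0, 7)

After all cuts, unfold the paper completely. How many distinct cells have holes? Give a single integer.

Answer: 16

Derivation:
Op 1 fold_down: fold axis h@2; visible region now rows[2,4) x cols[0,16) = 2x16
Op 2 fold_up: fold axis h@3; visible region now rows[2,3) x cols[0,16) = 1x16
Op 3 fold_right: fold axis v@8; visible region now rows[2,3) x cols[8,16) = 1x8
Op 4 cut(0, 0): punch at orig (2,8); cuts so far [(2, 8)]; region rows[2,3) x cols[8,16) = 1x8
Op 5 cut(0, 7): punch at orig (2,15); cuts so far [(2, 8), (2, 15)]; region rows[2,3) x cols[8,16) = 1x8
Unfold 1 (reflect across v@8): 4 holes -> [(2, 0), (2, 7), (2, 8), (2, 15)]
Unfold 2 (reflect across h@3): 8 holes -> [(2, 0), (2, 7), (2, 8), (2, 15), (3, 0), (3, 7), (3, 8), (3, 15)]
Unfold 3 (reflect across h@2): 16 holes -> [(0, 0), (0, 7), (0, 8), (0, 15), (1, 0), (1, 7), (1, 8), (1, 15), (2, 0), (2, 7), (2, 8), (2, 15), (3, 0), (3, 7), (3, 8), (3, 15)]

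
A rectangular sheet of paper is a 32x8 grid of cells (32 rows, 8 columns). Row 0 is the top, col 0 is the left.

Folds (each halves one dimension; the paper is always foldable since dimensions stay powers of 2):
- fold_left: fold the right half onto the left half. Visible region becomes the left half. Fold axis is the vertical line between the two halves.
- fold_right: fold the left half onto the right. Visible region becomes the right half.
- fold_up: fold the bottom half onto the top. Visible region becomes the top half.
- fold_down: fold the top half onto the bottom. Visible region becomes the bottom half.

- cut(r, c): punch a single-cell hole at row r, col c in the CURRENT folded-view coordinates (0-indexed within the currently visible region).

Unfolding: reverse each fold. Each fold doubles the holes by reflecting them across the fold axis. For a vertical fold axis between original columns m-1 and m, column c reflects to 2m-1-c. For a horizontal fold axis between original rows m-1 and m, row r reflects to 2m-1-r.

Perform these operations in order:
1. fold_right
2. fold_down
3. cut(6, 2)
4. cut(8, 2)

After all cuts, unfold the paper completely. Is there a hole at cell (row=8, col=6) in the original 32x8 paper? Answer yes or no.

Answer: no

Derivation:
Op 1 fold_right: fold axis v@4; visible region now rows[0,32) x cols[4,8) = 32x4
Op 2 fold_down: fold axis h@16; visible region now rows[16,32) x cols[4,8) = 16x4
Op 3 cut(6, 2): punch at orig (22,6); cuts so far [(22, 6)]; region rows[16,32) x cols[4,8) = 16x4
Op 4 cut(8, 2): punch at orig (24,6); cuts so far [(22, 6), (24, 6)]; region rows[16,32) x cols[4,8) = 16x4
Unfold 1 (reflect across h@16): 4 holes -> [(7, 6), (9, 6), (22, 6), (24, 6)]
Unfold 2 (reflect across v@4): 8 holes -> [(7, 1), (7, 6), (9, 1), (9, 6), (22, 1), (22, 6), (24, 1), (24, 6)]
Holes: [(7, 1), (7, 6), (9, 1), (9, 6), (22, 1), (22, 6), (24, 1), (24, 6)]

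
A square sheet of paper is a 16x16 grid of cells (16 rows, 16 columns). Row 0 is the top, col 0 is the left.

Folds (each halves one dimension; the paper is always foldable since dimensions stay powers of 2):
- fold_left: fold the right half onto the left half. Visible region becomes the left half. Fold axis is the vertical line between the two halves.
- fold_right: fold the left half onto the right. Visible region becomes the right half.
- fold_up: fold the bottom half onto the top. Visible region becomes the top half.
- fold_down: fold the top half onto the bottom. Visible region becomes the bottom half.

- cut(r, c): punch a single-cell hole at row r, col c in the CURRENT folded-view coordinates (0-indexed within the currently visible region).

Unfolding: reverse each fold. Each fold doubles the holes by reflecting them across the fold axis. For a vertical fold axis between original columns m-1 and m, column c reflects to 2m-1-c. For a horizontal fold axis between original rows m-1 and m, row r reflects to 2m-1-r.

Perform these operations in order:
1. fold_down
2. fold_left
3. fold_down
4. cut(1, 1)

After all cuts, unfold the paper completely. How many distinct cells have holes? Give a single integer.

Answer: 8

Derivation:
Op 1 fold_down: fold axis h@8; visible region now rows[8,16) x cols[0,16) = 8x16
Op 2 fold_left: fold axis v@8; visible region now rows[8,16) x cols[0,8) = 8x8
Op 3 fold_down: fold axis h@12; visible region now rows[12,16) x cols[0,8) = 4x8
Op 4 cut(1, 1): punch at orig (13,1); cuts so far [(13, 1)]; region rows[12,16) x cols[0,8) = 4x8
Unfold 1 (reflect across h@12): 2 holes -> [(10, 1), (13, 1)]
Unfold 2 (reflect across v@8): 4 holes -> [(10, 1), (10, 14), (13, 1), (13, 14)]
Unfold 3 (reflect across h@8): 8 holes -> [(2, 1), (2, 14), (5, 1), (5, 14), (10, 1), (10, 14), (13, 1), (13, 14)]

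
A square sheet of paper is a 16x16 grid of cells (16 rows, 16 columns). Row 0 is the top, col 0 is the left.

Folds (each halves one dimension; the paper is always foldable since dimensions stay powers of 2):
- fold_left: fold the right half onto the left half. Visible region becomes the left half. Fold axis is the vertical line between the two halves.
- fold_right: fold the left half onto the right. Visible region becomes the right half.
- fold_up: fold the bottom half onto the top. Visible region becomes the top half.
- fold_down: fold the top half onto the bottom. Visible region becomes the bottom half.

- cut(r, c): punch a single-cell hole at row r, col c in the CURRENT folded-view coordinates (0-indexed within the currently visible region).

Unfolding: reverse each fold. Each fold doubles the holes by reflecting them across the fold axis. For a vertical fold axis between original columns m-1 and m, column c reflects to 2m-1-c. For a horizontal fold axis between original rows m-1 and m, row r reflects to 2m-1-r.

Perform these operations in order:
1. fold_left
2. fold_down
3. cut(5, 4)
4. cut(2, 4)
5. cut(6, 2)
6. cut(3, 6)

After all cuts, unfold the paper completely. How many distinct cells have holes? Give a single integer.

Answer: 16

Derivation:
Op 1 fold_left: fold axis v@8; visible region now rows[0,16) x cols[0,8) = 16x8
Op 2 fold_down: fold axis h@8; visible region now rows[8,16) x cols[0,8) = 8x8
Op 3 cut(5, 4): punch at orig (13,4); cuts so far [(13, 4)]; region rows[8,16) x cols[0,8) = 8x8
Op 4 cut(2, 4): punch at orig (10,4); cuts so far [(10, 4), (13, 4)]; region rows[8,16) x cols[0,8) = 8x8
Op 5 cut(6, 2): punch at orig (14,2); cuts so far [(10, 4), (13, 4), (14, 2)]; region rows[8,16) x cols[0,8) = 8x8
Op 6 cut(3, 6): punch at orig (11,6); cuts so far [(10, 4), (11, 6), (13, 4), (14, 2)]; region rows[8,16) x cols[0,8) = 8x8
Unfold 1 (reflect across h@8): 8 holes -> [(1, 2), (2, 4), (4, 6), (5, 4), (10, 4), (11, 6), (13, 4), (14, 2)]
Unfold 2 (reflect across v@8): 16 holes -> [(1, 2), (1, 13), (2, 4), (2, 11), (4, 6), (4, 9), (5, 4), (5, 11), (10, 4), (10, 11), (11, 6), (11, 9), (13, 4), (13, 11), (14, 2), (14, 13)]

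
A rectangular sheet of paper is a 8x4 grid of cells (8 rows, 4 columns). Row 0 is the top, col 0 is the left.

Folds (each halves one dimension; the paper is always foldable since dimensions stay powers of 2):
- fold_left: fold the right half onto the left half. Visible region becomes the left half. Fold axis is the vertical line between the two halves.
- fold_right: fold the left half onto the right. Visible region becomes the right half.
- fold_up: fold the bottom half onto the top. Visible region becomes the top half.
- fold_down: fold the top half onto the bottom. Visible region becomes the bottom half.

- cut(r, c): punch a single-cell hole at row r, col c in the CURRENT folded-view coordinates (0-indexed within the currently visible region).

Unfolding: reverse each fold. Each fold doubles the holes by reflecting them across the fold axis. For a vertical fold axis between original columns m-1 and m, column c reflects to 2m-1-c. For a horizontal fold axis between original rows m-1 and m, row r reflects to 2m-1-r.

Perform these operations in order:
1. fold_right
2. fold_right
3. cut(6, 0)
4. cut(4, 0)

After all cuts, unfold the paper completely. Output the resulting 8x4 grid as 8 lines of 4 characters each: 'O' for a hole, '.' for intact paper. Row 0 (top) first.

Answer: ....
....
....
....
OOOO
....
OOOO
....

Derivation:
Op 1 fold_right: fold axis v@2; visible region now rows[0,8) x cols[2,4) = 8x2
Op 2 fold_right: fold axis v@3; visible region now rows[0,8) x cols[3,4) = 8x1
Op 3 cut(6, 0): punch at orig (6,3); cuts so far [(6, 3)]; region rows[0,8) x cols[3,4) = 8x1
Op 4 cut(4, 0): punch at orig (4,3); cuts so far [(4, 3), (6, 3)]; region rows[0,8) x cols[3,4) = 8x1
Unfold 1 (reflect across v@3): 4 holes -> [(4, 2), (4, 3), (6, 2), (6, 3)]
Unfold 2 (reflect across v@2): 8 holes -> [(4, 0), (4, 1), (4, 2), (4, 3), (6, 0), (6, 1), (6, 2), (6, 3)]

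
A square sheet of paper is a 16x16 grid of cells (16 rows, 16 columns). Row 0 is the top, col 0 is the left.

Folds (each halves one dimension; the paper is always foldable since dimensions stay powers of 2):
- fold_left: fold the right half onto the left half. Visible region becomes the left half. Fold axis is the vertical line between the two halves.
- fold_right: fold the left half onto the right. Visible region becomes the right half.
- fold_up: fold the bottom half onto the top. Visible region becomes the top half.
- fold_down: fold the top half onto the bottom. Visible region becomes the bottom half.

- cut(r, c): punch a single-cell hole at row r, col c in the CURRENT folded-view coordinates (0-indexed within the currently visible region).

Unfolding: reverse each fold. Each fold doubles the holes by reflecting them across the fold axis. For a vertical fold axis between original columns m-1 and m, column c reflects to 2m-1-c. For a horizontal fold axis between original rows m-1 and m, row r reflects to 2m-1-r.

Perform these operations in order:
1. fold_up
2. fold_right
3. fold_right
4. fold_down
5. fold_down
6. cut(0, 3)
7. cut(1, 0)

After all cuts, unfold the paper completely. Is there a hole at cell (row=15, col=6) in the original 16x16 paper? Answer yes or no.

Answer: no

Derivation:
Op 1 fold_up: fold axis h@8; visible region now rows[0,8) x cols[0,16) = 8x16
Op 2 fold_right: fold axis v@8; visible region now rows[0,8) x cols[8,16) = 8x8
Op 3 fold_right: fold axis v@12; visible region now rows[0,8) x cols[12,16) = 8x4
Op 4 fold_down: fold axis h@4; visible region now rows[4,8) x cols[12,16) = 4x4
Op 5 fold_down: fold axis h@6; visible region now rows[6,8) x cols[12,16) = 2x4
Op 6 cut(0, 3): punch at orig (6,15); cuts so far [(6, 15)]; region rows[6,8) x cols[12,16) = 2x4
Op 7 cut(1, 0): punch at orig (7,12); cuts so far [(6, 15), (7, 12)]; region rows[6,8) x cols[12,16) = 2x4
Unfold 1 (reflect across h@6): 4 holes -> [(4, 12), (5, 15), (6, 15), (7, 12)]
Unfold 2 (reflect across h@4): 8 holes -> [(0, 12), (1, 15), (2, 15), (3, 12), (4, 12), (5, 15), (6, 15), (7, 12)]
Unfold 3 (reflect across v@12): 16 holes -> [(0, 11), (0, 12), (1, 8), (1, 15), (2, 8), (2, 15), (3, 11), (3, 12), (4, 11), (4, 12), (5, 8), (5, 15), (6, 8), (6, 15), (7, 11), (7, 12)]
Unfold 4 (reflect across v@8): 32 holes -> [(0, 3), (0, 4), (0, 11), (0, 12), (1, 0), (1, 7), (1, 8), (1, 15), (2, 0), (2, 7), (2, 8), (2, 15), (3, 3), (3, 4), (3, 11), (3, 12), (4, 3), (4, 4), (4, 11), (4, 12), (5, 0), (5, 7), (5, 8), (5, 15), (6, 0), (6, 7), (6, 8), (6, 15), (7, 3), (7, 4), (7, 11), (7, 12)]
Unfold 5 (reflect across h@8): 64 holes -> [(0, 3), (0, 4), (0, 11), (0, 12), (1, 0), (1, 7), (1, 8), (1, 15), (2, 0), (2, 7), (2, 8), (2, 15), (3, 3), (3, 4), (3, 11), (3, 12), (4, 3), (4, 4), (4, 11), (4, 12), (5, 0), (5, 7), (5, 8), (5, 15), (6, 0), (6, 7), (6, 8), (6, 15), (7, 3), (7, 4), (7, 11), (7, 12), (8, 3), (8, 4), (8, 11), (8, 12), (9, 0), (9, 7), (9, 8), (9, 15), (10, 0), (10, 7), (10, 8), (10, 15), (11, 3), (11, 4), (11, 11), (11, 12), (12, 3), (12, 4), (12, 11), (12, 12), (13, 0), (13, 7), (13, 8), (13, 15), (14, 0), (14, 7), (14, 8), (14, 15), (15, 3), (15, 4), (15, 11), (15, 12)]
Holes: [(0, 3), (0, 4), (0, 11), (0, 12), (1, 0), (1, 7), (1, 8), (1, 15), (2, 0), (2, 7), (2, 8), (2, 15), (3, 3), (3, 4), (3, 11), (3, 12), (4, 3), (4, 4), (4, 11), (4, 12), (5, 0), (5, 7), (5, 8), (5, 15), (6, 0), (6, 7), (6, 8), (6, 15), (7, 3), (7, 4), (7, 11), (7, 12), (8, 3), (8, 4), (8, 11), (8, 12), (9, 0), (9, 7), (9, 8), (9, 15), (10, 0), (10, 7), (10, 8), (10, 15), (11, 3), (11, 4), (11, 11), (11, 12), (12, 3), (12, 4), (12, 11), (12, 12), (13, 0), (13, 7), (13, 8), (13, 15), (14, 0), (14, 7), (14, 8), (14, 15), (15, 3), (15, 4), (15, 11), (15, 12)]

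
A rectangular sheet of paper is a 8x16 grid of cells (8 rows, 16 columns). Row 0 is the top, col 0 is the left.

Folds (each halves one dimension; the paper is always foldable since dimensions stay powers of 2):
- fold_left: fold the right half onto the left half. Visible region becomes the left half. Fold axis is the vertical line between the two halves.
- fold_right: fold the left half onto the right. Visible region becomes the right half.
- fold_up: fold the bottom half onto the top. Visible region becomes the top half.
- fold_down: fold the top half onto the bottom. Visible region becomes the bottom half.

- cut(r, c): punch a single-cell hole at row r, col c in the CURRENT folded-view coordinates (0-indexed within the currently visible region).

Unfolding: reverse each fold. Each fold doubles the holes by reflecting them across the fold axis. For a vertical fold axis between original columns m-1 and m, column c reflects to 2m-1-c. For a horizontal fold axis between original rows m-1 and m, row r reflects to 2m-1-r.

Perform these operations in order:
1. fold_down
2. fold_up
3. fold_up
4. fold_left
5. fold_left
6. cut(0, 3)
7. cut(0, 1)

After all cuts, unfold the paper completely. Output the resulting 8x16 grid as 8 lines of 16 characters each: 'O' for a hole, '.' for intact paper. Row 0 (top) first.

Answer: .O.OO.O..O.OO.O.
.O.OO.O..O.OO.O.
.O.OO.O..O.OO.O.
.O.OO.O..O.OO.O.
.O.OO.O..O.OO.O.
.O.OO.O..O.OO.O.
.O.OO.O..O.OO.O.
.O.OO.O..O.OO.O.

Derivation:
Op 1 fold_down: fold axis h@4; visible region now rows[4,8) x cols[0,16) = 4x16
Op 2 fold_up: fold axis h@6; visible region now rows[4,6) x cols[0,16) = 2x16
Op 3 fold_up: fold axis h@5; visible region now rows[4,5) x cols[0,16) = 1x16
Op 4 fold_left: fold axis v@8; visible region now rows[4,5) x cols[0,8) = 1x8
Op 5 fold_left: fold axis v@4; visible region now rows[4,5) x cols[0,4) = 1x4
Op 6 cut(0, 3): punch at orig (4,3); cuts so far [(4, 3)]; region rows[4,5) x cols[0,4) = 1x4
Op 7 cut(0, 1): punch at orig (4,1); cuts so far [(4, 1), (4, 3)]; region rows[4,5) x cols[0,4) = 1x4
Unfold 1 (reflect across v@4): 4 holes -> [(4, 1), (4, 3), (4, 4), (4, 6)]
Unfold 2 (reflect across v@8): 8 holes -> [(4, 1), (4, 3), (4, 4), (4, 6), (4, 9), (4, 11), (4, 12), (4, 14)]
Unfold 3 (reflect across h@5): 16 holes -> [(4, 1), (4, 3), (4, 4), (4, 6), (4, 9), (4, 11), (4, 12), (4, 14), (5, 1), (5, 3), (5, 4), (5, 6), (5, 9), (5, 11), (5, 12), (5, 14)]
Unfold 4 (reflect across h@6): 32 holes -> [(4, 1), (4, 3), (4, 4), (4, 6), (4, 9), (4, 11), (4, 12), (4, 14), (5, 1), (5, 3), (5, 4), (5, 6), (5, 9), (5, 11), (5, 12), (5, 14), (6, 1), (6, 3), (6, 4), (6, 6), (6, 9), (6, 11), (6, 12), (6, 14), (7, 1), (7, 3), (7, 4), (7, 6), (7, 9), (7, 11), (7, 12), (7, 14)]
Unfold 5 (reflect across h@4): 64 holes -> [(0, 1), (0, 3), (0, 4), (0, 6), (0, 9), (0, 11), (0, 12), (0, 14), (1, 1), (1, 3), (1, 4), (1, 6), (1, 9), (1, 11), (1, 12), (1, 14), (2, 1), (2, 3), (2, 4), (2, 6), (2, 9), (2, 11), (2, 12), (2, 14), (3, 1), (3, 3), (3, 4), (3, 6), (3, 9), (3, 11), (3, 12), (3, 14), (4, 1), (4, 3), (4, 4), (4, 6), (4, 9), (4, 11), (4, 12), (4, 14), (5, 1), (5, 3), (5, 4), (5, 6), (5, 9), (5, 11), (5, 12), (5, 14), (6, 1), (6, 3), (6, 4), (6, 6), (6, 9), (6, 11), (6, 12), (6, 14), (7, 1), (7, 3), (7, 4), (7, 6), (7, 9), (7, 11), (7, 12), (7, 14)]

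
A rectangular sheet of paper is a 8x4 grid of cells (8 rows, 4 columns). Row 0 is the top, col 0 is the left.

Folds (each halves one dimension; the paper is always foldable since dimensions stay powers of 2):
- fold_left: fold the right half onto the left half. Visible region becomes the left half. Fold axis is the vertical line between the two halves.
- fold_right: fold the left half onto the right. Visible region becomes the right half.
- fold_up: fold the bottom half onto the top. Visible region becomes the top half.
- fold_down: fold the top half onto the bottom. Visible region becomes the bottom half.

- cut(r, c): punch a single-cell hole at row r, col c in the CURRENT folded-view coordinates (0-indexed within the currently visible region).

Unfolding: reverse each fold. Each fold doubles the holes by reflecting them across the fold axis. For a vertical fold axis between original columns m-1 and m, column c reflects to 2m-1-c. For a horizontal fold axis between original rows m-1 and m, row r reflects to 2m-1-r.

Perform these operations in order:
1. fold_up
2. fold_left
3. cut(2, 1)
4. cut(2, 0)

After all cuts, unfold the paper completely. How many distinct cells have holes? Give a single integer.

Answer: 8

Derivation:
Op 1 fold_up: fold axis h@4; visible region now rows[0,4) x cols[0,4) = 4x4
Op 2 fold_left: fold axis v@2; visible region now rows[0,4) x cols[0,2) = 4x2
Op 3 cut(2, 1): punch at orig (2,1); cuts so far [(2, 1)]; region rows[0,4) x cols[0,2) = 4x2
Op 4 cut(2, 0): punch at orig (2,0); cuts so far [(2, 0), (2, 1)]; region rows[0,4) x cols[0,2) = 4x2
Unfold 1 (reflect across v@2): 4 holes -> [(2, 0), (2, 1), (2, 2), (2, 3)]
Unfold 2 (reflect across h@4): 8 holes -> [(2, 0), (2, 1), (2, 2), (2, 3), (5, 0), (5, 1), (5, 2), (5, 3)]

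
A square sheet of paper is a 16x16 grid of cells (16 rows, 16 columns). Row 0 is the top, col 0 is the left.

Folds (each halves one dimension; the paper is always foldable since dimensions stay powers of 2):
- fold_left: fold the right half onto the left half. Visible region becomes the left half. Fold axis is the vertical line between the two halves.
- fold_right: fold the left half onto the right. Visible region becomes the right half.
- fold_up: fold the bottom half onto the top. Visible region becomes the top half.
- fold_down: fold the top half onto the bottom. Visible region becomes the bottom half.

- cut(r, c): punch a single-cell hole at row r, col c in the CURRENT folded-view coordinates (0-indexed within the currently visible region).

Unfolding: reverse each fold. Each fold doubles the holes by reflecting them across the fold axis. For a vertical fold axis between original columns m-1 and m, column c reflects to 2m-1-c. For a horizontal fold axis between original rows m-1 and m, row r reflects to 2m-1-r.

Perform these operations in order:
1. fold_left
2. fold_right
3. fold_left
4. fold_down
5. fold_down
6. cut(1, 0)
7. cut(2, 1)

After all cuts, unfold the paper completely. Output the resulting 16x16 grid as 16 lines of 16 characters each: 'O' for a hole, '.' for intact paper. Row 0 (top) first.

Op 1 fold_left: fold axis v@8; visible region now rows[0,16) x cols[0,8) = 16x8
Op 2 fold_right: fold axis v@4; visible region now rows[0,16) x cols[4,8) = 16x4
Op 3 fold_left: fold axis v@6; visible region now rows[0,16) x cols[4,6) = 16x2
Op 4 fold_down: fold axis h@8; visible region now rows[8,16) x cols[4,6) = 8x2
Op 5 fold_down: fold axis h@12; visible region now rows[12,16) x cols[4,6) = 4x2
Op 6 cut(1, 0): punch at orig (13,4); cuts so far [(13, 4)]; region rows[12,16) x cols[4,6) = 4x2
Op 7 cut(2, 1): punch at orig (14,5); cuts so far [(13, 4), (14, 5)]; region rows[12,16) x cols[4,6) = 4x2
Unfold 1 (reflect across h@12): 4 holes -> [(9, 5), (10, 4), (13, 4), (14, 5)]
Unfold 2 (reflect across h@8): 8 holes -> [(1, 5), (2, 4), (5, 4), (6, 5), (9, 5), (10, 4), (13, 4), (14, 5)]
Unfold 3 (reflect across v@6): 16 holes -> [(1, 5), (1, 6), (2, 4), (2, 7), (5, 4), (5, 7), (6, 5), (6, 6), (9, 5), (9, 6), (10, 4), (10, 7), (13, 4), (13, 7), (14, 5), (14, 6)]
Unfold 4 (reflect across v@4): 32 holes -> [(1, 1), (1, 2), (1, 5), (1, 6), (2, 0), (2, 3), (2, 4), (2, 7), (5, 0), (5, 3), (5, 4), (5, 7), (6, 1), (6, 2), (6, 5), (6, 6), (9, 1), (9, 2), (9, 5), (9, 6), (10, 0), (10, 3), (10, 4), (10, 7), (13, 0), (13, 3), (13, 4), (13, 7), (14, 1), (14, 2), (14, 5), (14, 6)]
Unfold 5 (reflect across v@8): 64 holes -> [(1, 1), (1, 2), (1, 5), (1, 6), (1, 9), (1, 10), (1, 13), (1, 14), (2, 0), (2, 3), (2, 4), (2, 7), (2, 8), (2, 11), (2, 12), (2, 15), (5, 0), (5, 3), (5, 4), (5, 7), (5, 8), (5, 11), (5, 12), (5, 15), (6, 1), (6, 2), (6, 5), (6, 6), (6, 9), (6, 10), (6, 13), (6, 14), (9, 1), (9, 2), (9, 5), (9, 6), (9, 9), (9, 10), (9, 13), (9, 14), (10, 0), (10, 3), (10, 4), (10, 7), (10, 8), (10, 11), (10, 12), (10, 15), (13, 0), (13, 3), (13, 4), (13, 7), (13, 8), (13, 11), (13, 12), (13, 15), (14, 1), (14, 2), (14, 5), (14, 6), (14, 9), (14, 10), (14, 13), (14, 14)]

Answer: ................
.OO..OO..OO..OO.
O..OO..OO..OO..O
................
................
O..OO..OO..OO..O
.OO..OO..OO..OO.
................
................
.OO..OO..OO..OO.
O..OO..OO..OO..O
................
................
O..OO..OO..OO..O
.OO..OO..OO..OO.
................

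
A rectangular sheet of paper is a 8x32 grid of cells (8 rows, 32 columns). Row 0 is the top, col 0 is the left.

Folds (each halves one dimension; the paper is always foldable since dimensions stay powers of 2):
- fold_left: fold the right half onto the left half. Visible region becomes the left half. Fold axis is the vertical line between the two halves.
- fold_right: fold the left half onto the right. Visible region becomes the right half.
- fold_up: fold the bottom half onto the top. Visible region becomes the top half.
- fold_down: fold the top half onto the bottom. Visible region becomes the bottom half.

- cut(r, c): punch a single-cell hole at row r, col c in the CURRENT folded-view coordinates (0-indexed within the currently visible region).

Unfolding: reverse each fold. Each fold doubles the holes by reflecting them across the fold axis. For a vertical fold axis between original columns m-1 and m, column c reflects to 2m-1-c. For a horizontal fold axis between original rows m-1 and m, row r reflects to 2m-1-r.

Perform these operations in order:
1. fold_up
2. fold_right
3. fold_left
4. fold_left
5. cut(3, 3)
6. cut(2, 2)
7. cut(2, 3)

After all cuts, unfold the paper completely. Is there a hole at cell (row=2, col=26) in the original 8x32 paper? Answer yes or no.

Answer: yes

Derivation:
Op 1 fold_up: fold axis h@4; visible region now rows[0,4) x cols[0,32) = 4x32
Op 2 fold_right: fold axis v@16; visible region now rows[0,4) x cols[16,32) = 4x16
Op 3 fold_left: fold axis v@24; visible region now rows[0,4) x cols[16,24) = 4x8
Op 4 fold_left: fold axis v@20; visible region now rows[0,4) x cols[16,20) = 4x4
Op 5 cut(3, 3): punch at orig (3,19); cuts so far [(3, 19)]; region rows[0,4) x cols[16,20) = 4x4
Op 6 cut(2, 2): punch at orig (2,18); cuts so far [(2, 18), (3, 19)]; region rows[0,4) x cols[16,20) = 4x4
Op 7 cut(2, 3): punch at orig (2,19); cuts so far [(2, 18), (2, 19), (3, 19)]; region rows[0,4) x cols[16,20) = 4x4
Unfold 1 (reflect across v@20): 6 holes -> [(2, 18), (2, 19), (2, 20), (2, 21), (3, 19), (3, 20)]
Unfold 2 (reflect across v@24): 12 holes -> [(2, 18), (2, 19), (2, 20), (2, 21), (2, 26), (2, 27), (2, 28), (2, 29), (3, 19), (3, 20), (3, 27), (3, 28)]
Unfold 3 (reflect across v@16): 24 holes -> [(2, 2), (2, 3), (2, 4), (2, 5), (2, 10), (2, 11), (2, 12), (2, 13), (2, 18), (2, 19), (2, 20), (2, 21), (2, 26), (2, 27), (2, 28), (2, 29), (3, 3), (3, 4), (3, 11), (3, 12), (3, 19), (3, 20), (3, 27), (3, 28)]
Unfold 4 (reflect across h@4): 48 holes -> [(2, 2), (2, 3), (2, 4), (2, 5), (2, 10), (2, 11), (2, 12), (2, 13), (2, 18), (2, 19), (2, 20), (2, 21), (2, 26), (2, 27), (2, 28), (2, 29), (3, 3), (3, 4), (3, 11), (3, 12), (3, 19), (3, 20), (3, 27), (3, 28), (4, 3), (4, 4), (4, 11), (4, 12), (4, 19), (4, 20), (4, 27), (4, 28), (5, 2), (5, 3), (5, 4), (5, 5), (5, 10), (5, 11), (5, 12), (5, 13), (5, 18), (5, 19), (5, 20), (5, 21), (5, 26), (5, 27), (5, 28), (5, 29)]
Holes: [(2, 2), (2, 3), (2, 4), (2, 5), (2, 10), (2, 11), (2, 12), (2, 13), (2, 18), (2, 19), (2, 20), (2, 21), (2, 26), (2, 27), (2, 28), (2, 29), (3, 3), (3, 4), (3, 11), (3, 12), (3, 19), (3, 20), (3, 27), (3, 28), (4, 3), (4, 4), (4, 11), (4, 12), (4, 19), (4, 20), (4, 27), (4, 28), (5, 2), (5, 3), (5, 4), (5, 5), (5, 10), (5, 11), (5, 12), (5, 13), (5, 18), (5, 19), (5, 20), (5, 21), (5, 26), (5, 27), (5, 28), (5, 29)]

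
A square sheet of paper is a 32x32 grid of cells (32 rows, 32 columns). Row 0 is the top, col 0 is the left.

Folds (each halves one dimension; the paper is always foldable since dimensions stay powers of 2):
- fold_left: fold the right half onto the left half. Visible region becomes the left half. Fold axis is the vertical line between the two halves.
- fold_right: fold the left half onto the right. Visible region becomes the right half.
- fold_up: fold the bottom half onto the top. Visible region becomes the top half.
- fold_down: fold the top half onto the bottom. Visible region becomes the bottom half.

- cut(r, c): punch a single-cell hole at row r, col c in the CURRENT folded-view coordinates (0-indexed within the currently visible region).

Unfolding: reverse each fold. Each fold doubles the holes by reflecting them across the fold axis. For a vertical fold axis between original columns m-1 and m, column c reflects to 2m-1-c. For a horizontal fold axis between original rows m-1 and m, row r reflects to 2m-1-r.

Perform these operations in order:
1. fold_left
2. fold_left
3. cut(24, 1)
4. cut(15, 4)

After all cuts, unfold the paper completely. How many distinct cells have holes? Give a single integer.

Answer: 8

Derivation:
Op 1 fold_left: fold axis v@16; visible region now rows[0,32) x cols[0,16) = 32x16
Op 2 fold_left: fold axis v@8; visible region now rows[0,32) x cols[0,8) = 32x8
Op 3 cut(24, 1): punch at orig (24,1); cuts so far [(24, 1)]; region rows[0,32) x cols[0,8) = 32x8
Op 4 cut(15, 4): punch at orig (15,4); cuts so far [(15, 4), (24, 1)]; region rows[0,32) x cols[0,8) = 32x8
Unfold 1 (reflect across v@8): 4 holes -> [(15, 4), (15, 11), (24, 1), (24, 14)]
Unfold 2 (reflect across v@16): 8 holes -> [(15, 4), (15, 11), (15, 20), (15, 27), (24, 1), (24, 14), (24, 17), (24, 30)]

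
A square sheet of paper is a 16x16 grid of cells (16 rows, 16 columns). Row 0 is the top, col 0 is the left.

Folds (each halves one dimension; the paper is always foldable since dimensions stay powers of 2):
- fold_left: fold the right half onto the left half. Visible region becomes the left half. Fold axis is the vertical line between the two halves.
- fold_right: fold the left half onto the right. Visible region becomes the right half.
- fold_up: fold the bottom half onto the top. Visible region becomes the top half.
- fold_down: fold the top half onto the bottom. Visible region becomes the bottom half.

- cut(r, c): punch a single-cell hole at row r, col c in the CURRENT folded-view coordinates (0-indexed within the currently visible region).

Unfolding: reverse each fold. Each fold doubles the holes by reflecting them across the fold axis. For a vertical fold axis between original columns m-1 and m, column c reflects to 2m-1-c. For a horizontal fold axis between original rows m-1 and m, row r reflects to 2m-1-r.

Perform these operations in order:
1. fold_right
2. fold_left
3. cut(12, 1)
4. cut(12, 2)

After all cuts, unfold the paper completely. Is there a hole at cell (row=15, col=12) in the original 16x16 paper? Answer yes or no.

Op 1 fold_right: fold axis v@8; visible region now rows[0,16) x cols[8,16) = 16x8
Op 2 fold_left: fold axis v@12; visible region now rows[0,16) x cols[8,12) = 16x4
Op 3 cut(12, 1): punch at orig (12,9); cuts so far [(12, 9)]; region rows[0,16) x cols[8,12) = 16x4
Op 4 cut(12, 2): punch at orig (12,10); cuts so far [(12, 9), (12, 10)]; region rows[0,16) x cols[8,12) = 16x4
Unfold 1 (reflect across v@12): 4 holes -> [(12, 9), (12, 10), (12, 13), (12, 14)]
Unfold 2 (reflect across v@8): 8 holes -> [(12, 1), (12, 2), (12, 5), (12, 6), (12, 9), (12, 10), (12, 13), (12, 14)]
Holes: [(12, 1), (12, 2), (12, 5), (12, 6), (12, 9), (12, 10), (12, 13), (12, 14)]

Answer: no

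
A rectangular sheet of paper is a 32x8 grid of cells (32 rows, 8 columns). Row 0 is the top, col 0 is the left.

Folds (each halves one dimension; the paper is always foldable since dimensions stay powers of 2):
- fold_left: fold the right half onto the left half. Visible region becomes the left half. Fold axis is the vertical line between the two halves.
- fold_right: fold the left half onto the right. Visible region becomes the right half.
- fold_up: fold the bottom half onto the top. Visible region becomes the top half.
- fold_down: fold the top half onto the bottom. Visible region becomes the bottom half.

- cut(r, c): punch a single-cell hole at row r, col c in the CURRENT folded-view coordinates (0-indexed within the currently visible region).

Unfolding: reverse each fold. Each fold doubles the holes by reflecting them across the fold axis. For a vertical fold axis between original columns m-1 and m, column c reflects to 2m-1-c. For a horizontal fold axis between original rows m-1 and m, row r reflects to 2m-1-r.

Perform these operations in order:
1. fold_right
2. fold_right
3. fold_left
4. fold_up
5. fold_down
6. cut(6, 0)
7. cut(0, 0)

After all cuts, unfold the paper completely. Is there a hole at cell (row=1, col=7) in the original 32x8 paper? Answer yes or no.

Op 1 fold_right: fold axis v@4; visible region now rows[0,32) x cols[4,8) = 32x4
Op 2 fold_right: fold axis v@6; visible region now rows[0,32) x cols[6,8) = 32x2
Op 3 fold_left: fold axis v@7; visible region now rows[0,32) x cols[6,7) = 32x1
Op 4 fold_up: fold axis h@16; visible region now rows[0,16) x cols[6,7) = 16x1
Op 5 fold_down: fold axis h@8; visible region now rows[8,16) x cols[6,7) = 8x1
Op 6 cut(6, 0): punch at orig (14,6); cuts so far [(14, 6)]; region rows[8,16) x cols[6,7) = 8x1
Op 7 cut(0, 0): punch at orig (8,6); cuts so far [(8, 6), (14, 6)]; region rows[8,16) x cols[6,7) = 8x1
Unfold 1 (reflect across h@8): 4 holes -> [(1, 6), (7, 6), (8, 6), (14, 6)]
Unfold 2 (reflect across h@16): 8 holes -> [(1, 6), (7, 6), (8, 6), (14, 6), (17, 6), (23, 6), (24, 6), (30, 6)]
Unfold 3 (reflect across v@7): 16 holes -> [(1, 6), (1, 7), (7, 6), (7, 7), (8, 6), (8, 7), (14, 6), (14, 7), (17, 6), (17, 7), (23, 6), (23, 7), (24, 6), (24, 7), (30, 6), (30, 7)]
Unfold 4 (reflect across v@6): 32 holes -> [(1, 4), (1, 5), (1, 6), (1, 7), (7, 4), (7, 5), (7, 6), (7, 7), (8, 4), (8, 5), (8, 6), (8, 7), (14, 4), (14, 5), (14, 6), (14, 7), (17, 4), (17, 5), (17, 6), (17, 7), (23, 4), (23, 5), (23, 6), (23, 7), (24, 4), (24, 5), (24, 6), (24, 7), (30, 4), (30, 5), (30, 6), (30, 7)]
Unfold 5 (reflect across v@4): 64 holes -> [(1, 0), (1, 1), (1, 2), (1, 3), (1, 4), (1, 5), (1, 6), (1, 7), (7, 0), (7, 1), (7, 2), (7, 3), (7, 4), (7, 5), (7, 6), (7, 7), (8, 0), (8, 1), (8, 2), (8, 3), (8, 4), (8, 5), (8, 6), (8, 7), (14, 0), (14, 1), (14, 2), (14, 3), (14, 4), (14, 5), (14, 6), (14, 7), (17, 0), (17, 1), (17, 2), (17, 3), (17, 4), (17, 5), (17, 6), (17, 7), (23, 0), (23, 1), (23, 2), (23, 3), (23, 4), (23, 5), (23, 6), (23, 7), (24, 0), (24, 1), (24, 2), (24, 3), (24, 4), (24, 5), (24, 6), (24, 7), (30, 0), (30, 1), (30, 2), (30, 3), (30, 4), (30, 5), (30, 6), (30, 7)]
Holes: [(1, 0), (1, 1), (1, 2), (1, 3), (1, 4), (1, 5), (1, 6), (1, 7), (7, 0), (7, 1), (7, 2), (7, 3), (7, 4), (7, 5), (7, 6), (7, 7), (8, 0), (8, 1), (8, 2), (8, 3), (8, 4), (8, 5), (8, 6), (8, 7), (14, 0), (14, 1), (14, 2), (14, 3), (14, 4), (14, 5), (14, 6), (14, 7), (17, 0), (17, 1), (17, 2), (17, 3), (17, 4), (17, 5), (17, 6), (17, 7), (23, 0), (23, 1), (23, 2), (23, 3), (23, 4), (23, 5), (23, 6), (23, 7), (24, 0), (24, 1), (24, 2), (24, 3), (24, 4), (24, 5), (24, 6), (24, 7), (30, 0), (30, 1), (30, 2), (30, 3), (30, 4), (30, 5), (30, 6), (30, 7)]

Answer: yes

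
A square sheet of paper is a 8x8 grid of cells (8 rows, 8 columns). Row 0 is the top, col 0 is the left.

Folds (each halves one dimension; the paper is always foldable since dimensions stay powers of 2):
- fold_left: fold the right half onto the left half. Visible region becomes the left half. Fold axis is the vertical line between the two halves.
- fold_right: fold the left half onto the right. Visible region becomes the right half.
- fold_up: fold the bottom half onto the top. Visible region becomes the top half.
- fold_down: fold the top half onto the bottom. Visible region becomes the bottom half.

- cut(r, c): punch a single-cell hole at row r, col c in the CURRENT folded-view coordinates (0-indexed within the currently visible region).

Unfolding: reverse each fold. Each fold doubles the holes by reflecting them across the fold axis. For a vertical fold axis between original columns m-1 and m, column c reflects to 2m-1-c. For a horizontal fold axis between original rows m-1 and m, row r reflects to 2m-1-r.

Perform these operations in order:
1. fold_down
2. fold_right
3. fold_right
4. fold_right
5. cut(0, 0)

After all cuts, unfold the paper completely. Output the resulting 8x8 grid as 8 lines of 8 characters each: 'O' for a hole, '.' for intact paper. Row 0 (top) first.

Answer: ........
........
........
OOOOOOOO
OOOOOOOO
........
........
........

Derivation:
Op 1 fold_down: fold axis h@4; visible region now rows[4,8) x cols[0,8) = 4x8
Op 2 fold_right: fold axis v@4; visible region now rows[4,8) x cols[4,8) = 4x4
Op 3 fold_right: fold axis v@6; visible region now rows[4,8) x cols[6,8) = 4x2
Op 4 fold_right: fold axis v@7; visible region now rows[4,8) x cols[7,8) = 4x1
Op 5 cut(0, 0): punch at orig (4,7); cuts so far [(4, 7)]; region rows[4,8) x cols[7,8) = 4x1
Unfold 1 (reflect across v@7): 2 holes -> [(4, 6), (4, 7)]
Unfold 2 (reflect across v@6): 4 holes -> [(4, 4), (4, 5), (4, 6), (4, 7)]
Unfold 3 (reflect across v@4): 8 holes -> [(4, 0), (4, 1), (4, 2), (4, 3), (4, 4), (4, 5), (4, 6), (4, 7)]
Unfold 4 (reflect across h@4): 16 holes -> [(3, 0), (3, 1), (3, 2), (3, 3), (3, 4), (3, 5), (3, 6), (3, 7), (4, 0), (4, 1), (4, 2), (4, 3), (4, 4), (4, 5), (4, 6), (4, 7)]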